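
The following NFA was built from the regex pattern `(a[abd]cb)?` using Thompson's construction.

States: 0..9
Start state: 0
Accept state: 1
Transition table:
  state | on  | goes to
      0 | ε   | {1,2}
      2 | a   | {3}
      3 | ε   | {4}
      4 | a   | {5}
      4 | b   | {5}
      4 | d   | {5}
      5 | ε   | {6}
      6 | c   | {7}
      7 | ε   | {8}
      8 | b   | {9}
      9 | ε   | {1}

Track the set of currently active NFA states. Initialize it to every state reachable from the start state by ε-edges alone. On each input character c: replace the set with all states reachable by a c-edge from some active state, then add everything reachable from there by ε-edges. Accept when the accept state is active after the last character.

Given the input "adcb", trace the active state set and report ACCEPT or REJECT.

initial (ε-close {0}): {0,1,2}
'a' @ 1: {3,4}
'd' @ 2: {5,6}
'c' @ 3: {7,8}
'b' @ 4: {1,9}  (accept∈set)
end set {1,9} — state 1 in

Answer: ACCEPT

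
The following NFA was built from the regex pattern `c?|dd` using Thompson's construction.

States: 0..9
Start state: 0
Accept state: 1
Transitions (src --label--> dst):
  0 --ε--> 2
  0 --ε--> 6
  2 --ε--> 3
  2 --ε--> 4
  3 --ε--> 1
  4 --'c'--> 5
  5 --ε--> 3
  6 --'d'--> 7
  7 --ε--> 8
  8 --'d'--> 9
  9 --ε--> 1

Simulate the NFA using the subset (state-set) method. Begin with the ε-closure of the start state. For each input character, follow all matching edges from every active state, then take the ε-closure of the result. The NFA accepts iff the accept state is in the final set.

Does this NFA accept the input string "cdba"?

S₀ = ε-closure({0}) = {0,1,2,3,4,6}
'c' @ 1: {1,3,5}  [accepting]
'd' @ 2: {}  — state set empty
rest 'ba' ignored (set empty)
end set {} — state 1 not in

Answer: REJECT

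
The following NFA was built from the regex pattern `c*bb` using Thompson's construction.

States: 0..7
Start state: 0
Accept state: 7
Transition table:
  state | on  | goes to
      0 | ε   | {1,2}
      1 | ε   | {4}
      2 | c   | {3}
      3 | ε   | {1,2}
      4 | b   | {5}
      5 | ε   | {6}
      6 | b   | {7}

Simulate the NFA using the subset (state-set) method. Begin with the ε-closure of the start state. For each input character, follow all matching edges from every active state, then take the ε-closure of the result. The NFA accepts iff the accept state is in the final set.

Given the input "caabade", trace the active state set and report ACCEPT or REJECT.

start: ε-closure({0}) = {0,1,2,4}
'c' @ 1: {1,2,3,4}
'a' @ 2: {}  — no active states
rest 'abade' ignored (set empty)
after full input: {}  (accept=7 not in)

Answer: REJECT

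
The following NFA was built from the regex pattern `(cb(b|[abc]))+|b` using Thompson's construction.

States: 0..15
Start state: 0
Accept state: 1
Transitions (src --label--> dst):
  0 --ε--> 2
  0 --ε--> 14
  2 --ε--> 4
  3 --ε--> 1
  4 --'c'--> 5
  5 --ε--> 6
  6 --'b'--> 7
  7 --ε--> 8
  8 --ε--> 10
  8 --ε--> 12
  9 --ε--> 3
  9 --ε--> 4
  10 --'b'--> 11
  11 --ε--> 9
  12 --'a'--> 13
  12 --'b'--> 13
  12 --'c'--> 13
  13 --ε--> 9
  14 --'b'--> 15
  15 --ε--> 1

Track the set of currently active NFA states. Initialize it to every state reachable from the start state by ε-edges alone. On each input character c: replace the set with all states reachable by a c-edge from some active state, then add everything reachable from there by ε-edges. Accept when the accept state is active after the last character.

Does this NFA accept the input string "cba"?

Answer: ACCEPT

Derivation:
initial (ε-close {0}): {0,2,4,14}
'c' @ 1: {5,6}
'b' @ 2: {7,8,10,12}
'a' @ 3: {1,3,4,9,13}  (accept∈set)
end set {1,3,4,9,13} — state 1 in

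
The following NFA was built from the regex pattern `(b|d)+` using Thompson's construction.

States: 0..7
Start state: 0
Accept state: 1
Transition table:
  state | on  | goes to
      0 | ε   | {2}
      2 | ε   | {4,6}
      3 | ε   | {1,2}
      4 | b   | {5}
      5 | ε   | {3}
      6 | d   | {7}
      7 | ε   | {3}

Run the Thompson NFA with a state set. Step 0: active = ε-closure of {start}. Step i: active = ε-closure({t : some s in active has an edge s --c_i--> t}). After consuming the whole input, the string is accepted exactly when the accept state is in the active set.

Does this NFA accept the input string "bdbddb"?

Answer: ACCEPT

Derivation:
start: ε-closure({0}) = {0,2,4,6}
'b' @ 1: {1,2,3,4,5,6}  ✓accept
'd' @ 2: {1,2,3,4,6,7}  ✓accept
'b' @ 3: {1,2,3,4,5,6}  ✓accept
'd' @ 4: {1,2,3,4,6,7}  ✓accept
'd' @ 5: {1,2,3,4,6,7}  ✓accept
'b' @ 6: {1,2,3,4,5,6}  ✓accept
final: {1,2,3,4,5,6}; accept 1 in set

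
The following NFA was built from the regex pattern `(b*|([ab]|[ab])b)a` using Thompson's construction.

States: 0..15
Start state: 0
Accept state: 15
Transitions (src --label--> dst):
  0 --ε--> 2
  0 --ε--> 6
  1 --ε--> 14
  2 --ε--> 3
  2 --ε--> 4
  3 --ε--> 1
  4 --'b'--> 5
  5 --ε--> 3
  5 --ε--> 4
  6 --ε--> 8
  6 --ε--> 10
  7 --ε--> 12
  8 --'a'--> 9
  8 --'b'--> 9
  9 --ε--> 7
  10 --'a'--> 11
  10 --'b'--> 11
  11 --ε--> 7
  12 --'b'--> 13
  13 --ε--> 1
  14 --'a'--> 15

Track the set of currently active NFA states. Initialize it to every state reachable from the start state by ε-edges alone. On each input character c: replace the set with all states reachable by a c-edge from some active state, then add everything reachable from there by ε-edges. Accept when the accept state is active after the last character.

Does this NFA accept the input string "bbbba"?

Answer: ACCEPT

Derivation:
S₀ = ε-closure({0}) = {0,1,2,3,4,6,8,10,14}
'b' @ 1: {1,3,4,5,7,9,11,12,14}
'b' @ 2: {1,3,4,5,13,14}
'b' @ 3: {1,3,4,5,14}
'b' @ 4: {1,3,4,5,14}
'a' @ 5: {15}  ✓accept
end set {15} — state 15 in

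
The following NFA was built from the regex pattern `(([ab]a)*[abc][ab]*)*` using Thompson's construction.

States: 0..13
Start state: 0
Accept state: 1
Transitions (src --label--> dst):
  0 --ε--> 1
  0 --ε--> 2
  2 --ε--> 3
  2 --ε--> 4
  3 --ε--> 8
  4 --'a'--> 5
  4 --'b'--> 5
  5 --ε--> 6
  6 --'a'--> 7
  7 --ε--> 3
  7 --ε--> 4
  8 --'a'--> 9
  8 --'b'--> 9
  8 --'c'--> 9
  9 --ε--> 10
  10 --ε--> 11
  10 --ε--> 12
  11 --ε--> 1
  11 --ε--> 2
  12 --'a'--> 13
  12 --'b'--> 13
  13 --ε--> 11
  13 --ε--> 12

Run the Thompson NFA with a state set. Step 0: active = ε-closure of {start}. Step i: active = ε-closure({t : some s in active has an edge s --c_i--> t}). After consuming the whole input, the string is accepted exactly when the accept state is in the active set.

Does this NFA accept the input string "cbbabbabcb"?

Answer: ACCEPT

Steps:
start: ε-closure({0}) = {0,1,2,3,4,8}
'c' @ 1: {1,2,3,4,8,9,10,11,12}  (accept∈set)
'b' @ 2: {1,2,3,4,5,6,8,9,10,11,12,13}  (accept∈set)
'b' @ 3: {1,2,3,4,5,6,8,9,10,11,12,13}  (accept∈set)
'a' @ 4: {1,2,3,4,5,6,7,8,9,10,11,12,13}  (accept∈set)
'b' @ 5: {1,2,3,4,5,6,8,9,10,11,12,13}  (accept∈set)
'b' @ 6: {1,2,3,4,5,6,8,9,10,11,12,13}  (accept∈set)
'a' @ 7: {1,2,3,4,5,6,7,8,9,10,11,12,13}  (accept∈set)
'b' @ 8: {1,2,3,4,5,6,8,9,10,11,12,13}  (accept∈set)
'c' @ 9: {1,2,3,4,8,9,10,11,12}  (accept∈set)
'b' @ 10: {1,2,3,4,5,6,8,9,10,11,12,13}  (accept∈set)
final: {1,2,3,4,5,6,8,9,10,11,12,13}; accept 1 in set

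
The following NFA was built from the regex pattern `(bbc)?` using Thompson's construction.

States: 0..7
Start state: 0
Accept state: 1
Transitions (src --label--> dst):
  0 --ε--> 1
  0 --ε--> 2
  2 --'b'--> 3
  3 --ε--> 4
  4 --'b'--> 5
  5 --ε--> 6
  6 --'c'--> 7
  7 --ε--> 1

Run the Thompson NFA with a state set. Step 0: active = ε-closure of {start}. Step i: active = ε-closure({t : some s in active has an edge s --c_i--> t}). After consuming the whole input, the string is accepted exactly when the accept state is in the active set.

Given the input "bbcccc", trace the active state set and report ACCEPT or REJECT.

start: ε-closure({0}) = {0,1,2}
'b' @ 1: {3,4}
'b' @ 2: {5,6}
'c' @ 3: {1,7}  [accepting]
'c' @ 4: {}  — dead — no transitions
rest 'cc' ignored (set empty)
after full input: {}  (accept=1 not in)

Answer: REJECT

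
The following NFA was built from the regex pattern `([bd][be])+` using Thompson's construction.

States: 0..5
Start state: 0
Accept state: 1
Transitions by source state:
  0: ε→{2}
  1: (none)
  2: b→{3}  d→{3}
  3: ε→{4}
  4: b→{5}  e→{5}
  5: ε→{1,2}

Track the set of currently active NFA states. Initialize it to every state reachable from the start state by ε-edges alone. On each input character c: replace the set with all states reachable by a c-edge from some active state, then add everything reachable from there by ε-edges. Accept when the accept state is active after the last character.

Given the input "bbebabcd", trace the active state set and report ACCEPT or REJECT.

S₀ = ε-closure({0}) = {0,2}
'b' @ 1: {3,4}
'b' @ 2: {1,2,5}  [accepting]
'e' @ 3: {}  — no active states
rest 'babcd' ignored (set empty)
end set {} — state 1 not in

Answer: REJECT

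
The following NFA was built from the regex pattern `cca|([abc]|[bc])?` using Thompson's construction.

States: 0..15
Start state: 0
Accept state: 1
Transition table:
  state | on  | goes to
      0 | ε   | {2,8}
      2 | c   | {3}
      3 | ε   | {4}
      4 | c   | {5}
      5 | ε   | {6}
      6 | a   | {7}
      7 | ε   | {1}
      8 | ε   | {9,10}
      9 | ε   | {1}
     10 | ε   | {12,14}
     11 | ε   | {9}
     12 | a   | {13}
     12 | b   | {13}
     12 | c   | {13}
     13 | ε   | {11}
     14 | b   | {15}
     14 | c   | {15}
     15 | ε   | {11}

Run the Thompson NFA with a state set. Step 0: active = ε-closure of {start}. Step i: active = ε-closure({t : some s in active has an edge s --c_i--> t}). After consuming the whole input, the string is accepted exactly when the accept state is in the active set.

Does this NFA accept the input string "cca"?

start: ε-closure({0}) = {0,1,2,8,9,10,12,14}
'c' @ 1: {1,3,4,9,11,13,15}  (accept∈set)
'c' @ 2: {5,6}
'a' @ 3: {1,7}  (accept∈set)
after full input: {1,7}  (accept=1 in)

Answer: ACCEPT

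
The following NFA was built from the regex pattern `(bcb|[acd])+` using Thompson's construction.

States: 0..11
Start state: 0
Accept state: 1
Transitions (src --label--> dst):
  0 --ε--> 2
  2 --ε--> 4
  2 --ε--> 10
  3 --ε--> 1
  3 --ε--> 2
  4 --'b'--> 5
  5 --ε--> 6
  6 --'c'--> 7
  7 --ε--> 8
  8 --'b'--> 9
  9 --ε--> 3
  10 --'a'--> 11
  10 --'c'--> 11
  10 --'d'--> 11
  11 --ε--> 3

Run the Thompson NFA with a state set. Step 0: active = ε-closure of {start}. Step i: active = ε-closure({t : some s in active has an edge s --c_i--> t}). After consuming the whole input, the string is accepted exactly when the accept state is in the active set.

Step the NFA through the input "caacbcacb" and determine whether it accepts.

Answer: REJECT

Trace:
initial (ε-close {0}): {0,2,4,10}
'c' @ 1: {1,2,3,4,10,11}  ✓accept
'a' @ 2: {1,2,3,4,10,11}  ✓accept
'a' @ 3: {1,2,3,4,10,11}  ✓accept
'c' @ 4: {1,2,3,4,10,11}  ✓accept
'b' @ 5: {5,6}
'c' @ 6: {7,8}
'a' @ 7: {}  — state set empty
rest 'cb' ignored (set empty)
after full input: {}  (accept=1 not in)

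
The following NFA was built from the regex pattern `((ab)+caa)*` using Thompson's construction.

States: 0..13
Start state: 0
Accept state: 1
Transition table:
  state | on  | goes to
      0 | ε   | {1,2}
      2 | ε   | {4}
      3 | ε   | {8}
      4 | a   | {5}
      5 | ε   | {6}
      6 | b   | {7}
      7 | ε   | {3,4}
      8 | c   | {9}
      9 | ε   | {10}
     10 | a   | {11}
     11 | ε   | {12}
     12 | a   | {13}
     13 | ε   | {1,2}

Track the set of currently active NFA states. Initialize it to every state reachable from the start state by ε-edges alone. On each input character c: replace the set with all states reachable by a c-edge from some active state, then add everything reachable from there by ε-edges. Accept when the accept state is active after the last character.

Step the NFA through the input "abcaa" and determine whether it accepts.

Answer: ACCEPT

Trace:
initial (ε-close {0}): {0,1,2,4}
'a' @ 1: {5,6}
'b' @ 2: {3,4,7,8}
'c' @ 3: {9,10}
'a' @ 4: {11,12}
'a' @ 5: {1,2,4,13}  (accept∈set)
end set {1,2,4,13} — state 1 in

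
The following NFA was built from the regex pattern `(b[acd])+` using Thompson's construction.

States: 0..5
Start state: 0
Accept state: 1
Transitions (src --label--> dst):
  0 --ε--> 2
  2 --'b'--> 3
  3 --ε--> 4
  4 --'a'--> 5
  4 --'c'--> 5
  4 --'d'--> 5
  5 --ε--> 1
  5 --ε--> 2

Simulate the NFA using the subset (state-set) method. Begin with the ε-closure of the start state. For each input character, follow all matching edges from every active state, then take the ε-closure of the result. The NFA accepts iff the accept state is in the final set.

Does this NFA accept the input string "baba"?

Answer: ACCEPT

Derivation:
initial (ε-close {0}): {0,2}
'b' @ 1: {3,4}
'a' @ 2: {1,2,5}  (accept∈set)
'b' @ 3: {3,4}
'a' @ 4: {1,2,5}  (accept∈set)
end set {1,2,5} — state 1 in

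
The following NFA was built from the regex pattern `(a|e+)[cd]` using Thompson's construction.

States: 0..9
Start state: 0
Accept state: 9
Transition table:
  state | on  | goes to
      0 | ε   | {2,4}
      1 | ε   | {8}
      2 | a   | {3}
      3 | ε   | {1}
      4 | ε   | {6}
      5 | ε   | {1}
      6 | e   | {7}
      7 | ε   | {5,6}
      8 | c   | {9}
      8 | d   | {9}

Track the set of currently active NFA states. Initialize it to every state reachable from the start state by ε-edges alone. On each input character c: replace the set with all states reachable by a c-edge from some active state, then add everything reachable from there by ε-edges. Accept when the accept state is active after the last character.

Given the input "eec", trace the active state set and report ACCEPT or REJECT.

Answer: ACCEPT

Trace:
start: ε-closure({0}) = {0,2,4,6}
'e' @ 1: {1,5,6,7,8}
'e' @ 2: {1,5,6,7,8}
'c' @ 3: {9}  (accept∈set)
end set {9} — state 9 in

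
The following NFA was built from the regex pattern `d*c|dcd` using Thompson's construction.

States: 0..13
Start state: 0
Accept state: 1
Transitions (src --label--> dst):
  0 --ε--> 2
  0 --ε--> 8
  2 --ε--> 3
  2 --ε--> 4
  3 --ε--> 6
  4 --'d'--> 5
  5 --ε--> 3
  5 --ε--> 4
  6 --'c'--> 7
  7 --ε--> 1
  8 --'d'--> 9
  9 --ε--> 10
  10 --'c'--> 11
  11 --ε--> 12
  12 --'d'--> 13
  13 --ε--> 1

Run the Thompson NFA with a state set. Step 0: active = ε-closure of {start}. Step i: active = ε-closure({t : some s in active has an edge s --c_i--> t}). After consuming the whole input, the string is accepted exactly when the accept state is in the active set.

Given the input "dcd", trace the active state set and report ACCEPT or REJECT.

Answer: ACCEPT

Derivation:
S₀ = ε-closure({0}) = {0,2,3,4,6,8}
'd' @ 1: {3,4,5,6,9,10}
'c' @ 2: {1,7,11,12}  ✓accept
'd' @ 3: {1,13}  ✓accept
end set {1,13} — state 1 in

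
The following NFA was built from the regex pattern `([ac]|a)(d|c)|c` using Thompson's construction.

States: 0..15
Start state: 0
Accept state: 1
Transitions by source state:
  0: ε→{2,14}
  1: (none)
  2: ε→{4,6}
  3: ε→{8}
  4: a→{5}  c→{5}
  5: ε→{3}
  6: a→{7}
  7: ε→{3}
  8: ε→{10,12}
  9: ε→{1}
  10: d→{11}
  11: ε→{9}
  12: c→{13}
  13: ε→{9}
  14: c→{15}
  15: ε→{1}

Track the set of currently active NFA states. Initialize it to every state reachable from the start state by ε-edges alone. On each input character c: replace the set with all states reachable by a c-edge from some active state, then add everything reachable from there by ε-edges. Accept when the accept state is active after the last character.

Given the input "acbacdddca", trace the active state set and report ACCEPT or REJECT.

Answer: REJECT

Trace:
S₀ = ε-closure({0}) = {0,2,4,6,14}
'a' @ 1: {3,5,7,8,10,12}
'c' @ 2: {1,9,13}  (accept∈set)
'b' @ 3: {}  — no active states
rest 'acdddca' ignored (set empty)
final: {}; accept 1 not in set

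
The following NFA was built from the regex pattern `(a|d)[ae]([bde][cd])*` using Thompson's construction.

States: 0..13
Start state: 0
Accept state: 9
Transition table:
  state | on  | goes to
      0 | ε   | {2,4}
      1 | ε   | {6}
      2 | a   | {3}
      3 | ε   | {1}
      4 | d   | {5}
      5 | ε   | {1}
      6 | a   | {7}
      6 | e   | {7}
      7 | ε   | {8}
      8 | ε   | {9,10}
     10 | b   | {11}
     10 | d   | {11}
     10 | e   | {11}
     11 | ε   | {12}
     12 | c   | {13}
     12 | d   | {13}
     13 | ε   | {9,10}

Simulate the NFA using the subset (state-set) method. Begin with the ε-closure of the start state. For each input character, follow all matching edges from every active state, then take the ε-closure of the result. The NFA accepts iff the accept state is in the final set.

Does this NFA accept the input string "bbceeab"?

Answer: REJECT

Trace:
initial (ε-close {0}): {0,2,4}
'b' @ 1: {}  — dead — no transitions
rest 'bceeab' ignored (set empty)
final: {}; accept 9 not in set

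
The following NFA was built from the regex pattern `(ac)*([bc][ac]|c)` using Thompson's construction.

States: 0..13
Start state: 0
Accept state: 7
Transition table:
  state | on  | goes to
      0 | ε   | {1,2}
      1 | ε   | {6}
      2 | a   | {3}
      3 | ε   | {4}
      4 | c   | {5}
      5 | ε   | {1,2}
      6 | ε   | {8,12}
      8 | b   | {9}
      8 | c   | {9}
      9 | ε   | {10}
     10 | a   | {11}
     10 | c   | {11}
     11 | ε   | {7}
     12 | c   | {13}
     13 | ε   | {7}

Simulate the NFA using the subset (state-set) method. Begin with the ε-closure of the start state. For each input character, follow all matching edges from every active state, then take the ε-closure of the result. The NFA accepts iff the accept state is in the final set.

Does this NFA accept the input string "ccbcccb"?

Answer: REJECT

Steps:
S₀ = ε-closure({0}) = {0,1,2,6,8,12}
'c' @ 1: {7,9,10,13}  ✓accept
'c' @ 2: {7,11}  ✓accept
'b' @ 3: {}  — no active states
rest 'cccb' ignored (set empty)
after full input: {}  (accept=7 not in)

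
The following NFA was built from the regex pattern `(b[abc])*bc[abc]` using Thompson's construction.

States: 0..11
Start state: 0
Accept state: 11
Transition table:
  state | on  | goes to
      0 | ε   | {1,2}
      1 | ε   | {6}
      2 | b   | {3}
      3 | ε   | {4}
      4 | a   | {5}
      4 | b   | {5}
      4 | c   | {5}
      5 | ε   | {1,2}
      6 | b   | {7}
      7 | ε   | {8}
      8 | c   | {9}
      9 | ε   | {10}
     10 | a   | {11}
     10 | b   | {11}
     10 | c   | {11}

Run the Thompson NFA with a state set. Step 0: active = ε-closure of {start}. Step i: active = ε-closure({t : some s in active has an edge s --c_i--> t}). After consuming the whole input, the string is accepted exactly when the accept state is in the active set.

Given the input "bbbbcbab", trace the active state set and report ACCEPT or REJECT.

start: ε-closure({0}) = {0,1,2,6}
'b' @ 1: {3,4,7,8}
'b' @ 2: {1,2,5,6}
'b' @ 3: {3,4,7,8}
'b' @ 4: {1,2,5,6}
'c' @ 5: {}  — no active states
rest 'bab' ignored (set empty)
after full input: {}  (accept=11 not in)

Answer: REJECT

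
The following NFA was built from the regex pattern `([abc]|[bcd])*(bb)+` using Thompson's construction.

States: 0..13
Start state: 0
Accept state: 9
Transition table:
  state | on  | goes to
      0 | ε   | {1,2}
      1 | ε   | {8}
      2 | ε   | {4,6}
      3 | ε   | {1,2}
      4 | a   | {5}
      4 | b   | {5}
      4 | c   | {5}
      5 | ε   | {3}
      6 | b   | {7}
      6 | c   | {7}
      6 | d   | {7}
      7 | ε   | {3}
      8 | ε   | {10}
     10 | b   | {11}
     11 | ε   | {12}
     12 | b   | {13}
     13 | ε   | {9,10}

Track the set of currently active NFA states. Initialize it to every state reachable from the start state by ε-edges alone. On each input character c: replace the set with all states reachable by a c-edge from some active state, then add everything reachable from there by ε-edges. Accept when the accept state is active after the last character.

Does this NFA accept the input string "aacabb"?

Answer: ACCEPT

Derivation:
start: ε-closure({0}) = {0,1,2,4,6,8,10}
'a' @ 1: {1,2,3,4,5,6,8,10}
'a' @ 2: {1,2,3,4,5,6,8,10}
'c' @ 3: {1,2,3,4,5,6,7,8,10}
'a' @ 4: {1,2,3,4,5,6,8,10}
'b' @ 5: {1,2,3,4,5,6,7,8,10,11,12}
'b' @ 6: {1,2,3,4,5,6,7,8,9,10,11,12,13}  (accept∈set)
end set {1,2,3,4,5,6,7,8,9,10,11,12,13} — state 9 in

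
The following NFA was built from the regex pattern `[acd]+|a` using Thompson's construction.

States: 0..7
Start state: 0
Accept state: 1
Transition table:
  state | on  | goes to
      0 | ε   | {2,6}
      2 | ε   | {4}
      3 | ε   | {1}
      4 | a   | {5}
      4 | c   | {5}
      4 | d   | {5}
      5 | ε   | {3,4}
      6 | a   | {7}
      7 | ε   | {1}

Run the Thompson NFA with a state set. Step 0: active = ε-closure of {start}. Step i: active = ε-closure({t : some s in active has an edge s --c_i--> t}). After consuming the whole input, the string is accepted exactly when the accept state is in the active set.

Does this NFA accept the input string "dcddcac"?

initial (ε-close {0}): {0,2,4,6}
'd' @ 1: {1,3,4,5}  ✓accept
'c' @ 2: {1,3,4,5}  ✓accept
'd' @ 3: {1,3,4,5}  ✓accept
'd' @ 4: {1,3,4,5}  ✓accept
'c' @ 5: {1,3,4,5}  ✓accept
'a' @ 6: {1,3,4,5}  ✓accept
'c' @ 7: {1,3,4,5}  ✓accept
final: {1,3,4,5}; accept 1 in set

Answer: ACCEPT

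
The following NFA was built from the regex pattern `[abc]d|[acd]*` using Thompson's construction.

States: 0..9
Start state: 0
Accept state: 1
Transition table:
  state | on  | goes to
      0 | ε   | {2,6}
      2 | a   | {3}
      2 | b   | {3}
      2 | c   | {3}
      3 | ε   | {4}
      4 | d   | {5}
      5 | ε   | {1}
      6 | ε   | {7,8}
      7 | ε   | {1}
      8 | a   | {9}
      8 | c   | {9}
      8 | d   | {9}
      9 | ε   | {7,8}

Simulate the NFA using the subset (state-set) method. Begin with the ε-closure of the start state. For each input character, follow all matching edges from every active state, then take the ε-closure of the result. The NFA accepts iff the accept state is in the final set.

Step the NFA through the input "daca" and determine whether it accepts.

Answer: ACCEPT

Derivation:
initial (ε-close {0}): {0,1,2,6,7,8}
'd' @ 1: {1,7,8,9}  [accepting]
'a' @ 2: {1,7,8,9}  [accepting]
'c' @ 3: {1,7,8,9}  [accepting]
'a' @ 4: {1,7,8,9}  [accepting]
after full input: {1,7,8,9}  (accept=1 in)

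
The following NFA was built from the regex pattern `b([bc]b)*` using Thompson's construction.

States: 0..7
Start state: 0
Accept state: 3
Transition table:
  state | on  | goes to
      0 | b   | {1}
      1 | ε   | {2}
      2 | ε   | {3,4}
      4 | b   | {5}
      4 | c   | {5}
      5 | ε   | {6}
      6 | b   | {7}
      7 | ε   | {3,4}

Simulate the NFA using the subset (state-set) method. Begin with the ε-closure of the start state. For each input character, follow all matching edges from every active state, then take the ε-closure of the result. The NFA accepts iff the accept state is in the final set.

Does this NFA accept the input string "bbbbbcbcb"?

start: ε-closure({0}) = {0}
'b' @ 1: {1,2,3,4}  ✓accept
'b' @ 2: {5,6}
'b' @ 3: {3,4,7}  ✓accept
'b' @ 4: {5,6}
'b' @ 5: {3,4,7}  ✓accept
'c' @ 6: {5,6}
'b' @ 7: {3,4,7}  ✓accept
'c' @ 8: {5,6}
'b' @ 9: {3,4,7}  ✓accept
after full input: {3,4,7}  (accept=3 in)

Answer: ACCEPT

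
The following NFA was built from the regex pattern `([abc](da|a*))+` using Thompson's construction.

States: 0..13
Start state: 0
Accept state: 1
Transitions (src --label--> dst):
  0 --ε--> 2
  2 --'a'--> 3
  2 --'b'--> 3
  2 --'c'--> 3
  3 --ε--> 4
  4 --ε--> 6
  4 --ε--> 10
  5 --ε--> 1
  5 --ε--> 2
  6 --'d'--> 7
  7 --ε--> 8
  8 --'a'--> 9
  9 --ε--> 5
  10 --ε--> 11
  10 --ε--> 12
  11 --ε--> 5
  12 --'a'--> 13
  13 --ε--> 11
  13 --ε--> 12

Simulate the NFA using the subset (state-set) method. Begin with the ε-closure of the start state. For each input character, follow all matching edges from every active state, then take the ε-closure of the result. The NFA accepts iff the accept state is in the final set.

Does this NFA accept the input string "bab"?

Answer: ACCEPT

Derivation:
initial (ε-close {0}): {0,2}
'b' @ 1: {1,2,3,4,5,6,10,11,12}  (accept∈set)
'a' @ 2: {1,2,3,4,5,6,10,11,12,13}  (accept∈set)
'b' @ 3: {1,2,3,4,5,6,10,11,12}  (accept∈set)
end set {1,2,3,4,5,6,10,11,12} — state 1 in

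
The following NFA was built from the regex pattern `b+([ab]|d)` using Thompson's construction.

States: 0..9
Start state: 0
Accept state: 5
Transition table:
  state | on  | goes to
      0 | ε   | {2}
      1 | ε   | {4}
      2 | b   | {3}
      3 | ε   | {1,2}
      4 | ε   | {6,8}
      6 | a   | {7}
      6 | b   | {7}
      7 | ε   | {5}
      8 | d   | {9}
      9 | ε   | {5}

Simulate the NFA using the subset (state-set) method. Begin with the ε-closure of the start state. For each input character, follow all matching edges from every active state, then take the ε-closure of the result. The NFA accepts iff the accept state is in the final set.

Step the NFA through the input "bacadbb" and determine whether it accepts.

Answer: REJECT

Derivation:
initial (ε-close {0}): {0,2}
'b' @ 1: {1,2,3,4,6,8}
'a' @ 2: {5,7}  (accept∈set)
'c' @ 3: {}  — state set empty
rest 'adbb' ignored (set empty)
final: {}; accept 5 not in set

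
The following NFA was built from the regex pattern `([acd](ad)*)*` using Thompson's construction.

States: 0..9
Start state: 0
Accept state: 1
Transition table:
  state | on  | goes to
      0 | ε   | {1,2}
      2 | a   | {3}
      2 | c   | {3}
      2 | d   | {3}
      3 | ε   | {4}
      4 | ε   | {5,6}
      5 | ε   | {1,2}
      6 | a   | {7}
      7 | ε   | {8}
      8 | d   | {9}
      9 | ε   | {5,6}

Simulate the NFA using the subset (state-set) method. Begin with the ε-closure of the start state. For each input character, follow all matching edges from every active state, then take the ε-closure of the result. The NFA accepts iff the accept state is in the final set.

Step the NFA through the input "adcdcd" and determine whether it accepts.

Answer: ACCEPT

Trace:
start: ε-closure({0}) = {0,1,2}
'a' @ 1: {1,2,3,4,5,6}  [accepting]
'd' @ 2: {1,2,3,4,5,6}  [accepting]
'c' @ 3: {1,2,3,4,5,6}  [accepting]
'd' @ 4: {1,2,3,4,5,6}  [accepting]
'c' @ 5: {1,2,3,4,5,6}  [accepting]
'd' @ 6: {1,2,3,4,5,6}  [accepting]
final: {1,2,3,4,5,6}; accept 1 in set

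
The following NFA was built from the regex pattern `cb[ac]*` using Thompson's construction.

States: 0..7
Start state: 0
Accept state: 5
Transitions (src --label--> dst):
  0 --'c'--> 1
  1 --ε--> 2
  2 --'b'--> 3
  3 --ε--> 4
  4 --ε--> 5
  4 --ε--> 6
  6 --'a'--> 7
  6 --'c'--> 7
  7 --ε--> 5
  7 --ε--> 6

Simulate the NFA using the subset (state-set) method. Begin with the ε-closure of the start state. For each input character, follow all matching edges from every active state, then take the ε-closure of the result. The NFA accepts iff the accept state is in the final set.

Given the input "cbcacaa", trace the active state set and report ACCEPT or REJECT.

Answer: ACCEPT

Trace:
S₀ = ε-closure({0}) = {0}
'c' @ 1: {1,2}
'b' @ 2: {3,4,5,6}  ✓accept
'c' @ 3: {5,6,7}  ✓accept
'a' @ 4: {5,6,7}  ✓accept
'c' @ 5: {5,6,7}  ✓accept
'a' @ 6: {5,6,7}  ✓accept
'a' @ 7: {5,6,7}  ✓accept
final: {5,6,7}; accept 5 in set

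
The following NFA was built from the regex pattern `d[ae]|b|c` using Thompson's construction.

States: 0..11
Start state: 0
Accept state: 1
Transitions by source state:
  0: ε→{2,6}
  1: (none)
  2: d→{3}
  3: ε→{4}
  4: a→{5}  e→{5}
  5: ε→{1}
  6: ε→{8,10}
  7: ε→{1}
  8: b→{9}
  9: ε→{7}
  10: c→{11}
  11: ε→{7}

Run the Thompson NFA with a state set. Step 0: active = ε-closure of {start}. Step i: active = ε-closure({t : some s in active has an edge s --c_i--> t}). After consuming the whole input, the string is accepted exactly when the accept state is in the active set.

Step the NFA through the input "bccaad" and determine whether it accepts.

Answer: REJECT

Derivation:
start: ε-closure({0}) = {0,2,6,8,10}
'b' @ 1: {1,7,9}  ✓accept
'c' @ 2: {}  — state set empty
rest 'caad' ignored (set empty)
final: {}; accept 1 not in set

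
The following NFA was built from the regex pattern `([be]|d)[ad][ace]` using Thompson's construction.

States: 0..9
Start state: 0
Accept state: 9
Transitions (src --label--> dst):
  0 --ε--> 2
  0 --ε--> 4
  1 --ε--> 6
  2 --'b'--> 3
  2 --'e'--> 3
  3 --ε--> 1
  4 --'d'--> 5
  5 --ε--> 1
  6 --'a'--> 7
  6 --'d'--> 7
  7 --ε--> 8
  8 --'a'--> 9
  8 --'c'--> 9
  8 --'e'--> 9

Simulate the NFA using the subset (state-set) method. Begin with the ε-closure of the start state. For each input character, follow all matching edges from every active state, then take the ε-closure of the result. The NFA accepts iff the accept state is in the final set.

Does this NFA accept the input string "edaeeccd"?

start: ε-closure({0}) = {0,2,4}
'e' @ 1: {1,3,6}
'd' @ 2: {7,8}
'a' @ 3: {9}  (accept∈set)
'e' @ 4: {}  — dead — no transitions
rest 'eccd' ignored (set empty)
after full input: {}  (accept=9 not in)

Answer: REJECT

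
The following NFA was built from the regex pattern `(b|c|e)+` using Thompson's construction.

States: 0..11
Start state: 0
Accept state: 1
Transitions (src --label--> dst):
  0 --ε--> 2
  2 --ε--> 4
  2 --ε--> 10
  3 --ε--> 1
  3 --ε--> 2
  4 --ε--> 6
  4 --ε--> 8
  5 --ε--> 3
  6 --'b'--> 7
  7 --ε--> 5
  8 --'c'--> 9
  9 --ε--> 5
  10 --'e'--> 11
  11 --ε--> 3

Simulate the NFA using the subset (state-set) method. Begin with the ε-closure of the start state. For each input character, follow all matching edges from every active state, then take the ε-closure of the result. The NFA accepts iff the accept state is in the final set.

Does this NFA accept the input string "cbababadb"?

Answer: REJECT

Derivation:
S₀ = ε-closure({0}) = {0,2,4,6,8,10}
'c' @ 1: {1,2,3,4,5,6,8,9,10}  ✓accept
'b' @ 2: {1,2,3,4,5,6,7,8,10}  ✓accept
'a' @ 3: {}  — dead — no transitions
rest 'babadb' ignored (set empty)
end set {} — state 1 not in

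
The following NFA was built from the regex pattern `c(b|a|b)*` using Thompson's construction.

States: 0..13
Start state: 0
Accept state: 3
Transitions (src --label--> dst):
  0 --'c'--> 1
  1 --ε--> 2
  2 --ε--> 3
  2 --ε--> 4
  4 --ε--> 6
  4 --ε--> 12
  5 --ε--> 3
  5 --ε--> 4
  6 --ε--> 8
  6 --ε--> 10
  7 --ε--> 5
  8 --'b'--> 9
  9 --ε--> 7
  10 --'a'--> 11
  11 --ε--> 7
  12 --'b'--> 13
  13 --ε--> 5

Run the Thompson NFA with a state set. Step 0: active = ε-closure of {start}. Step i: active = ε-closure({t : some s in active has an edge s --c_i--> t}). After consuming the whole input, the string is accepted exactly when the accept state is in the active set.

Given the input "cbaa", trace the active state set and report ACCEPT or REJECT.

start: ε-closure({0}) = {0}
'c' @ 1: {1,2,3,4,6,8,10,12}  [accepting]
'b' @ 2: {3,4,5,6,7,8,9,10,12,13}  [accepting]
'a' @ 3: {3,4,5,6,7,8,10,11,12}  [accepting]
'a' @ 4: {3,4,5,6,7,8,10,11,12}  [accepting]
after full input: {3,4,5,6,7,8,10,11,12}  (accept=3 in)

Answer: ACCEPT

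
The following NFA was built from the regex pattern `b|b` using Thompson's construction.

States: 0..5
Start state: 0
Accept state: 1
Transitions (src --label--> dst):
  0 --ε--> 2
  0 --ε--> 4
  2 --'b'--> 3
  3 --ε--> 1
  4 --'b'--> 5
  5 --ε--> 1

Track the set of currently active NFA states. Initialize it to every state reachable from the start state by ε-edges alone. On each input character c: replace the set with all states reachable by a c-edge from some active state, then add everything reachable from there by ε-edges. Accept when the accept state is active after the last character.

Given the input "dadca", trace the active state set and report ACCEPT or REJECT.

Answer: REJECT

Steps:
S₀ = ε-closure({0}) = {0,2,4}
'd' @ 1: {}  — dead — no transitions
rest 'adca' ignored (set empty)
end set {} — state 1 not in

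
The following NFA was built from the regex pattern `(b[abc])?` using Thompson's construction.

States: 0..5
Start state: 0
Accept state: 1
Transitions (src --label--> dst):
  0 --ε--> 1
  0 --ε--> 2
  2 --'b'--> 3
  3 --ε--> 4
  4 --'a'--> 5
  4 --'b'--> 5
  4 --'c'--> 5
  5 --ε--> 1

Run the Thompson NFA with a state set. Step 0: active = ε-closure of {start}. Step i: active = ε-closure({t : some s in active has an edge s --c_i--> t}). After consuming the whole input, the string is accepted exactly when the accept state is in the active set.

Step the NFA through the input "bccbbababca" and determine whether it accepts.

Answer: REJECT

Steps:
start: ε-closure({0}) = {0,1,2}
'b' @ 1: {3,4}
'c' @ 2: {1,5}  (accept∈set)
'c' @ 3: {}  — dead — no transitions
rest 'bbababca' ignored (set empty)
end set {} — state 1 not in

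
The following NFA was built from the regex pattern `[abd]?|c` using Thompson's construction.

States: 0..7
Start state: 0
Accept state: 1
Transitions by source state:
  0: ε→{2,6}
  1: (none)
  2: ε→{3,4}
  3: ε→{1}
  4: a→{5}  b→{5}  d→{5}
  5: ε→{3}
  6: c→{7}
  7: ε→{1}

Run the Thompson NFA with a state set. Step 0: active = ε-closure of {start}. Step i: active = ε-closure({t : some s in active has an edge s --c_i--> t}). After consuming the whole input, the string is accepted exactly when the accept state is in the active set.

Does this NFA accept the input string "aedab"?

S₀ = ε-closure({0}) = {0,1,2,3,4,6}
'a' @ 1: {1,3,5}  [accepting]
'e' @ 2: {}  — dead — no transitions
rest 'dab' ignored (set empty)
after full input: {}  (accept=1 not in)

Answer: REJECT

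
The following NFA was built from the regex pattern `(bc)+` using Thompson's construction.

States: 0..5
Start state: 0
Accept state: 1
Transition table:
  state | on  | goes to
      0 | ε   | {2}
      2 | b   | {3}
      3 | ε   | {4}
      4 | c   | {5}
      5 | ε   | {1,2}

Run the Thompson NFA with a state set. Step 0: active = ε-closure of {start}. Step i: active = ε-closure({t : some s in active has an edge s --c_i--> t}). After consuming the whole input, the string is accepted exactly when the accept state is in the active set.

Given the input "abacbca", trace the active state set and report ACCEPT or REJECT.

start: ε-closure({0}) = {0,2}
'a' @ 1: {}  — state set empty
rest 'bacbca' ignored (set empty)
end set {} — state 1 not in

Answer: REJECT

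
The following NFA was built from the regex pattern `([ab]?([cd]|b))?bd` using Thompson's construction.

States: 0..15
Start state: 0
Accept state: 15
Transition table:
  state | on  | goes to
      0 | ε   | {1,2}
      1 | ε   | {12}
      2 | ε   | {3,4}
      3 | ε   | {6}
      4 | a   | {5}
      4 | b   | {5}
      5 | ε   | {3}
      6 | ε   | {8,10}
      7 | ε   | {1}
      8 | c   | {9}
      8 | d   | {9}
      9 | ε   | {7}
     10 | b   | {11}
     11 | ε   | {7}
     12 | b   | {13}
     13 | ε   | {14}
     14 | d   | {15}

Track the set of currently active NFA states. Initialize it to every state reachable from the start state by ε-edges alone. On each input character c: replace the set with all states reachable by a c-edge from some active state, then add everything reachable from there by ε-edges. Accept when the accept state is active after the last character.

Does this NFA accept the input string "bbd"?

Answer: ACCEPT

Trace:
start: ε-closure({0}) = {0,1,2,3,4,6,8,10,12}
'b' @ 1: {1,3,5,6,7,8,10,11,12,13,14}
'b' @ 2: {1,7,11,12,13,14}
'd' @ 3: {15}  [accepting]
after full input: {15}  (accept=15 in)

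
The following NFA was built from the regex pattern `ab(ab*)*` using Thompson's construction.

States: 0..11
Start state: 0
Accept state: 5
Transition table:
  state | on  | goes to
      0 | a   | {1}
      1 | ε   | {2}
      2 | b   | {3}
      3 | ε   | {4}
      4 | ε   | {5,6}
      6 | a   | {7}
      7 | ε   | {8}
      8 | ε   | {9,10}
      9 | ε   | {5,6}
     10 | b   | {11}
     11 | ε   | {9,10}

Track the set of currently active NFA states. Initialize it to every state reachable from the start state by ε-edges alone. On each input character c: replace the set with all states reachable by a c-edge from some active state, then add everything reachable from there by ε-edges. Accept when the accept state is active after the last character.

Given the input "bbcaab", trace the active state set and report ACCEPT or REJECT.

Answer: REJECT

Trace:
start: ε-closure({0}) = {0}
'b' @ 1: {}  — no active states
rest 'bcaab' ignored (set empty)
after full input: {}  (accept=5 not in)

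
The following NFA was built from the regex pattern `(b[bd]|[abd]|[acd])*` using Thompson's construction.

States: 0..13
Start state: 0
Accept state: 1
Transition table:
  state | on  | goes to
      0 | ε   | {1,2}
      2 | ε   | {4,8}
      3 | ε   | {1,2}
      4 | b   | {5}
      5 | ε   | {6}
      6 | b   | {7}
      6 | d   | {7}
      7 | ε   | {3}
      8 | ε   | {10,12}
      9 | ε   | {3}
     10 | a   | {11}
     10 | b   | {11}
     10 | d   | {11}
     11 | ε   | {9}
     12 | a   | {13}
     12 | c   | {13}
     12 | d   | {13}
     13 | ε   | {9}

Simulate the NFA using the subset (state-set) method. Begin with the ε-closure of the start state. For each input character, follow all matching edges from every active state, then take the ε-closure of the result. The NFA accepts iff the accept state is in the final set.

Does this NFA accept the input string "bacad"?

initial (ε-close {0}): {0,1,2,4,8,10,12}
'b' @ 1: {1,2,3,4,5,6,8,9,10,11,12}  (accept∈set)
'a' @ 2: {1,2,3,4,8,9,10,11,12,13}  (accept∈set)
'c' @ 3: {1,2,3,4,8,9,10,12,13}  (accept∈set)
'a' @ 4: {1,2,3,4,8,9,10,11,12,13}  (accept∈set)
'd' @ 5: {1,2,3,4,8,9,10,11,12,13}  (accept∈set)
end set {1,2,3,4,8,9,10,11,12,13} — state 1 in

Answer: ACCEPT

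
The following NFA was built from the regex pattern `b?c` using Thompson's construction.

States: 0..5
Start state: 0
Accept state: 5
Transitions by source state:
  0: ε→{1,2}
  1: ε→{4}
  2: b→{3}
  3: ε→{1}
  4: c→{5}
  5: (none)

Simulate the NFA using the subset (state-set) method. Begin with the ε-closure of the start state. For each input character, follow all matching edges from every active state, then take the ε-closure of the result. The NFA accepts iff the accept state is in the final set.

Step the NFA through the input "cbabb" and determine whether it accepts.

initial (ε-close {0}): {0,1,2,4}
'c' @ 1: {5}  ✓accept
'b' @ 2: {}  — dead — no transitions
rest 'abb' ignored (set empty)
final: {}; accept 5 not in set

Answer: REJECT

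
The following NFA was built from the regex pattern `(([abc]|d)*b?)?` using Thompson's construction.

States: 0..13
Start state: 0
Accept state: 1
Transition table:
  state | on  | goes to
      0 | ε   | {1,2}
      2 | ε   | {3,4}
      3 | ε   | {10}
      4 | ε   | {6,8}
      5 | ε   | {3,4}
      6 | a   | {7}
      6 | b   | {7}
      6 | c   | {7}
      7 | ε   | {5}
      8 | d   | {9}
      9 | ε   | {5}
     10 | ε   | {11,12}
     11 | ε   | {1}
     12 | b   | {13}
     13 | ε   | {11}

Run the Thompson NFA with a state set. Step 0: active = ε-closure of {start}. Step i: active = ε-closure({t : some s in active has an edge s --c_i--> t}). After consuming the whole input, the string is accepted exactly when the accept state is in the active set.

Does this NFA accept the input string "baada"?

Answer: ACCEPT

Derivation:
S₀ = ε-closure({0}) = {0,1,2,3,4,6,8,10,11,12}
'b' @ 1: {1,3,4,5,6,7,8,10,11,12,13}  (accept∈set)
'a' @ 2: {1,3,4,5,6,7,8,10,11,12}  (accept∈set)
'a' @ 3: {1,3,4,5,6,7,8,10,11,12}  (accept∈set)
'd' @ 4: {1,3,4,5,6,8,9,10,11,12}  (accept∈set)
'a' @ 5: {1,3,4,5,6,7,8,10,11,12}  (accept∈set)
final: {1,3,4,5,6,7,8,10,11,12}; accept 1 in set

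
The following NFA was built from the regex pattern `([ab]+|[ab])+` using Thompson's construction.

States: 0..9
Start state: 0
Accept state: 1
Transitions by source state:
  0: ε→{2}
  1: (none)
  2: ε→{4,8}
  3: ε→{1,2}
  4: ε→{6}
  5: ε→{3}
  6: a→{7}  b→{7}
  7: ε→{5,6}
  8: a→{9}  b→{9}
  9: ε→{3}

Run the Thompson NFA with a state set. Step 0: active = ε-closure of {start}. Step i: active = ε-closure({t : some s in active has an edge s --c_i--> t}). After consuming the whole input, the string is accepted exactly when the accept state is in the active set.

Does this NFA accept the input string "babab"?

Answer: ACCEPT

Trace:
initial (ε-close {0}): {0,2,4,6,8}
'b' @ 1: {1,2,3,4,5,6,7,8,9}  ✓accept
'a' @ 2: {1,2,3,4,5,6,7,8,9}  ✓accept
'b' @ 3: {1,2,3,4,5,6,7,8,9}  ✓accept
'a' @ 4: {1,2,3,4,5,6,7,8,9}  ✓accept
'b' @ 5: {1,2,3,4,5,6,7,8,9}  ✓accept
after full input: {1,2,3,4,5,6,7,8,9}  (accept=1 in)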